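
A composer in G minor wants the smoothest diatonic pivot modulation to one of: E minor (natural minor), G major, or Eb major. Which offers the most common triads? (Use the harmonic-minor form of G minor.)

Eb major

Triads of G minor (harmonic minor): G minor (i), A diminished (ii°), Bb augmented (III+), C minor (iv), D major (V), Eb major (VI), F# diminished (vii°).
E minor (natural minor) shares 2: D, F#dim.
G major shares 2: D, F#dim.
Eb major shares 3: Gm, Cm, Eb.
The most common triads (3) are shared with Eb major.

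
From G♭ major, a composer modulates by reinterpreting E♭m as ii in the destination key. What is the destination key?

D♭ major

The numeral ii denotes a minor triad on scale degree 2. With E♭ on degree 2, the tonic of the new key is D♭.
Degree 2 carries a minor triad in major keys, so the destination is D♭ major.
Check: the diatonic triads of D♭ major are D♭ (I), E♭m (ii), Fm (iii), G♭ (IV), A♭ (V), B♭m (vi), Cdim (vii°) — E♭m is indeed ii.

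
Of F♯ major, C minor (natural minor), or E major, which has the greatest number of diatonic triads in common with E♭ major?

C minor

Triads of E♭ major: E♭ major (I), F minor (ii), G minor (iii), A♭ major (IV), B♭ major (V), C minor (vi), D diminished (vii°).
F♯ major shares 0: none.
C minor (natural minor) shares 7: E♭, Fm, Gm, A♭, B♭, Cm, Ddim.
E major shares 0: none.
The most common triads (7) are shared with C minor.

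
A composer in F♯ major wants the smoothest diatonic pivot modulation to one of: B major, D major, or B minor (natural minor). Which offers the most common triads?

B major

Triads of F♯ major: F♯ major (I), G♯ minor (ii), A♯ minor (iii), B major (IV), C♯ major (V), D♯ minor (vi), E♯ diminished (vii°).
B major shares 4: F♯, G♯m, B, D♯m.
D major shares 0: none.
B minor (natural minor) shares 0: none.
The most common triads (4) are shared with B major.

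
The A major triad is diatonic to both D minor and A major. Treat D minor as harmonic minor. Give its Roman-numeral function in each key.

V in D minor; I in A major

The scale of D minor (harmonic minor) is D E F G A Bb C#; A is degree 5, and the triad built there (A-C#-E) is major, so it is V.
The scale of A major is A B C# D E F# G#; A is degree 1, and the triad built there (A-C#-E) is major, so it is I.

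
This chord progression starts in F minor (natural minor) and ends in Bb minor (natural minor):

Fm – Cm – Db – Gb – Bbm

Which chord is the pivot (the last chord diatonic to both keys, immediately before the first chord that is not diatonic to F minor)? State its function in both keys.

Chords diatonic to F minor: Fm, Gdim, Ab, Bbm, Cm, Db, Eb.
Reading the progression, the first chord not in that set is Gb, so the modulation leaves F minor there.
The chord immediately before Gb is Db, which is diatonic to both keys: VI in F minor and III in Bb minor.

Db — VI in F minor, III in Bb minor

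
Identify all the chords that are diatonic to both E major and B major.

E, G#m, B, C#m

Triads in E major: E (I), F#m (ii), G#m (iii), A (IV), B (V), C#m (vi), D#dim (vii°).
Triads in B major: B (I), C#m (ii), D#m (iii), E (IV), F# (V), G#m (vi), A#dim (vii°).
Shared triads with their functions: E (I in E major, IV in B major); G#m (iii in E major, vi in B major); B (V in E major, I in B major); C#m (vi in E major, ii in B major).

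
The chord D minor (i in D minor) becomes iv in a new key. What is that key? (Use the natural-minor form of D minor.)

A minor

The numeral iv denotes a minor triad on scale degree 4. With D on degree 4, the tonic of the new key is A.
Degree 4 carries a minor triad in minor keys, so the destination is A minor.
Check: the diatonic triads of A minor (natural minor) are Am (i), Bdim (ii°), C (III), Dm (iv), Em (v), F (VI), G (VII) — D minor is indeed iv.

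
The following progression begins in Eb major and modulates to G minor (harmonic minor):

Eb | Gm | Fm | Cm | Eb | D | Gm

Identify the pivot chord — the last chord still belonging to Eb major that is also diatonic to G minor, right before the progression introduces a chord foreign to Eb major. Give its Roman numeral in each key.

Eb — I in Eb major, VI in G minor

Chords diatonic to Eb major: Eb, Fm, Gm, Ab, Bb, Cm, Ddim.
Reading the progression, the first chord not in that set is D, so the modulation leaves Eb major there.
The chord immediately before D is Eb, which is diatonic to both keys: I in Eb major and VI in G minor.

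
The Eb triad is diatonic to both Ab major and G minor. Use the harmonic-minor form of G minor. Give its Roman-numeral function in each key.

The scale of Ab major is Ab Bb C Db Eb F G; Eb is degree 5, and the triad built there (Eb-G-Bb) is major, so it is V.
The scale of G minor (harmonic minor) is G A Bb C D Eb F#; Eb is degree 6, and the triad built there (Eb-G-Bb) is major, so it is VI.

V in Ab major; VI in G minor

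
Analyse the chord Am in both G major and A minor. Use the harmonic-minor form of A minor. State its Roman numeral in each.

The scale of G major is G A B C D E F#; A is degree 2, and the triad built there (A-C-E) is minor, so it is ii.
The scale of A minor (harmonic minor) is A B C D E F G#; A is degree 1, and the triad built there (A-C-E) is minor, so it is i.

ii in G major; i in A minor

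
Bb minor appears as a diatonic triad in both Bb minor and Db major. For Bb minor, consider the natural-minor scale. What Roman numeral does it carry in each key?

The scale of Bb minor (natural minor) is Bb C Db Eb F Gb Ab; Bb is degree 1, and the triad built there (Bb-Db-F) is minor, so it is i.
The scale of Db major is Db Eb F Gb Ab Bb C; Bb is degree 6, and the triad built there (Bb-Db-F) is minor, so it is vi.

i in Bb minor; vi in Db major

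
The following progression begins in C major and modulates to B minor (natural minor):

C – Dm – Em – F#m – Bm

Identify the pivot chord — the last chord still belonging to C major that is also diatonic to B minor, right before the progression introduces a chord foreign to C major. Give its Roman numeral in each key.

Chords diatonic to C major: C, Dm, Em, F, G, Am, Bdim.
Reading the progression, the first chord not in that set is F#m, so the modulation leaves C major there.
The chord immediately before F#m is Em, which is diatonic to both keys: iii in C major and iv in B minor.

Em — iii in C major, iv in B minor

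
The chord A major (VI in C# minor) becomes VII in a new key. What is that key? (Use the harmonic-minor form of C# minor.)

B minor

The numeral VII denotes a major triad on scale degree 7. With A on degree 7, the tonic of the new key is B.
Degree 7 carries a major triad in natural-minor keys, so the destination is B minor.
Check: the diatonic triads of B minor (natural minor) are Bm (i), C#dim (ii°), D (III), Em (iv), F#m (v), G (VI), A (VII) — A major is indeed VII.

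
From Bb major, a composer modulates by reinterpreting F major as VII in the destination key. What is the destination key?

The numeral VII denotes a major triad on scale degree 7. With F on degree 7, the tonic of the new key is G.
Degree 7 carries a major triad in natural-minor keys, so the destination is G minor.
Check: the diatonic triads of G minor (natural minor) are Gm (i), Adim (ii°), Bb (III), Cm (iv), Dm (v), Eb (VI), F (VII) — F major is indeed VII.

G minor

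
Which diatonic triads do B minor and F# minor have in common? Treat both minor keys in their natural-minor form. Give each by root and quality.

Bm, D, F#m, A

Triads in B minor (natural minor): Bm (i), C#dim (ii°), D (III), Em (iv), F#m (v), G (VI), A (VII).
Triads in F# minor (natural minor): F#m (i), G#dim (ii°), A (III), Bm (iv), C#m (v), D (VI), E (VII).
Shared triads with their functions: Bm (i in B minor, iv in F# minor); D (III in B minor, VI in F# minor); F#m (v in B minor, i in F# minor); A (VII in B minor, III in F# minor).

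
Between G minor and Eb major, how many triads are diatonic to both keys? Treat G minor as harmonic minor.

Diatonic triads of G minor (harmonic minor): Gm (i), Adim (ii°), Bbaug (III+), Cm (iv), D (V), Eb (VI), F#dim (vii°).
Diatonic triads of Eb major: Eb (I), Fm (ii), Gm (iii), Ab (IV), Bb (V), Cm (vi), Ddim (vii°).
Matching root and quality in both lists: Gm, Cm, Eb.
That gives 3 common triads.

3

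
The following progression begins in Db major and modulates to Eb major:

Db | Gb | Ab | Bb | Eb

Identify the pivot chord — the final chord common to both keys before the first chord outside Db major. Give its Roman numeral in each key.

Ab — V in Db major, IV in Eb major

Chords diatonic to Db major: Db, Ebm, Fm, Gb, Ab, Bbm, Cdim.
Reading the progression, the first chord not in that set is Bb, so the modulation leaves Db major there.
The chord immediately before Bb is Ab, which is diatonic to both keys: V in Db major and IV in Eb major.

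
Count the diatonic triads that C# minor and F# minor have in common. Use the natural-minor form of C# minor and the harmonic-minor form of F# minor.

Diatonic triads of C# minor (natural minor): C#m (i), D#dim (ii°), E (III), F#m (iv), G#m (v), A (VI), B (VII).
Diatonic triads of F# minor (harmonic minor): F#m (i), G#dim (ii°), Aaug (III+), Bm (iv), C# (V), D (VI), E#dim (vii°).
Matching root and quality in both lists: F#m.
That gives 1 common triad.

1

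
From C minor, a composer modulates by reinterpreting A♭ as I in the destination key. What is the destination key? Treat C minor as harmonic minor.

A♭ major

The numeral I denotes a major triad on scale degree 1. With A♭ on degree 1, the tonic of the new key is A♭.
Degree 1 carries a major triad in major keys, so the destination is A♭ major.
Check: the diatonic triads of A♭ major are A♭ (I), B♭m (ii), Cm (iii), D♭ (IV), E♭ (V), Fm (vi), Gdim (vii°) — A♭ is indeed I.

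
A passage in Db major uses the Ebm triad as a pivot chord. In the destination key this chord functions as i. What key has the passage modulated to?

Eb minor

The numeral i denotes a minor triad on scale degree 1. With Eb on degree 1, the tonic of the new key is Eb.
Degree 1 carries a minor triad in minor keys, so the destination is Eb minor.
Check: the diatonic triads of Eb minor (natural minor) are Ebm (i), Fdim (ii°), Gb (III), Abm (iv), Bbm (v), Cb (VI), Db (VII) — Ebm is indeed i.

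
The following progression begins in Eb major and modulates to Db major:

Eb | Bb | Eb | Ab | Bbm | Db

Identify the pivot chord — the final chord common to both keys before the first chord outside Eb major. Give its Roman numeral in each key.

Ab — IV in Eb major, V in Db major

Chords diatonic to Eb major: Eb, Fm, Gm, Ab, Bb, Cm, Ddim.
Reading the progression, the first chord not in that set is Bbm, so the modulation leaves Eb major there.
The chord immediately before Bbm is Ab, which is diatonic to both keys: IV in Eb major and V in Db major.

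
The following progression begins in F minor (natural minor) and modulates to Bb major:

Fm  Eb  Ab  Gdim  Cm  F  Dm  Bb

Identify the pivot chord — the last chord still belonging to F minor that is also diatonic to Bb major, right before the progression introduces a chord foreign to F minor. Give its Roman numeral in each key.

Chords diatonic to F minor: Fm, Gdim, Ab, Bbm, Cm, Db, Eb.
Reading the progression, the first chord not in that set is F, so the modulation leaves F minor there.
The chord immediately before F is Cm, which is diatonic to both keys: v in F minor and ii in Bb major.

Cm — v in F minor, ii in Bb major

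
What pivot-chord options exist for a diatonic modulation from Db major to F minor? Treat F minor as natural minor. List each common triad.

Db, Fm, Ab, Bbm

Triads in Db major: Db major (I), Eb minor (ii), F minor (iii), Gb major (IV), Ab major (V), Bb minor (vi), C diminished (vii°).
Triads in F minor (natural minor): F minor (i), G diminished (ii°), Ab major (III), Bb minor (iv), C minor (v), Db major (VI), Eb major (VII).
Shared triads with their functions: Db major (I in Db major, VI in F minor); F minor (iii in Db major, i in F minor); Ab major (V in Db major, III in F minor); Bb minor (vi in Db major, iv in F minor).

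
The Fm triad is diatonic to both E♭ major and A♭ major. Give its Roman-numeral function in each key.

ii in E♭ major; vi in A♭ major

The scale of E♭ major is E♭ F G A♭ B♭ C D; F is degree 2, and the triad built there (F-A♭-C) is minor, so it is ii.
The scale of A♭ major is A♭ B♭ C D♭ E♭ F G; F is degree 6, and the triad built there (F-A♭-C) is minor, so it is vi.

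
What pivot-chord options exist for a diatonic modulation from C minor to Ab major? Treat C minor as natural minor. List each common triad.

Triads in C minor (natural minor): Cm (i), Ddim (ii°), Eb (III), Fm (iv), Gm (v), Ab (VI), Bb (VII).
Triads in Ab major: Ab (I), Bbm (ii), Cm (iii), Db (IV), Eb (V), Fm (vi), Gdim (vii°).
Shared triads with their functions: Cm (i in C minor, iii in Ab major); Eb (III in C minor, V in Ab major); Fm (iv in C minor, vi in Ab major); Ab (VI in C minor, I in Ab major).

Cm, Eb, Fm, Ab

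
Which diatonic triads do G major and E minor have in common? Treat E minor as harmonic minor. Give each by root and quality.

Triads in G major: G major (I), A minor (ii), B minor (iii), C major (IV), D major (V), E minor (vi), F# diminished (vii°).
Triads in E minor (harmonic minor): E minor (i), F# diminished (ii°), G augmented (III+), A minor (iv), B major (V), C major (VI), D# diminished (vii°).
Shared triads with their functions: A minor (ii in G major, iv in E minor); C major (IV in G major, VI in E minor); E minor (vi in G major, i in E minor); F# diminished (vii° in G major, ii° in E minor).

Am, C, Em, F#dim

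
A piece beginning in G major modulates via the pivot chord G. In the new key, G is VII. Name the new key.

A minor

The numeral VII denotes a major triad on scale degree 7. With G on degree 7, the tonic of the new key is A.
Degree 7 carries a major triad in natural-minor keys, so the destination is A minor.
Check: the diatonic triads of A minor (natural minor) are Am (i), Bdim (ii°), C (III), Dm (iv), Em (v), F (VI), G (VII) — G is indeed VII.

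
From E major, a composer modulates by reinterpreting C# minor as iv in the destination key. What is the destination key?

G# minor

The numeral iv denotes a minor triad on scale degree 4. With C# on degree 4, the tonic of the new key is G#.
Degree 4 carries a minor triad in minor keys, so the destination is G# minor.
Check: the diatonic triads of G# minor (natural minor) are G#m (i), A#dim (ii°), B (III), C#m (iv), D#m (v), E (VI), F# (VII) — C# minor is indeed iv.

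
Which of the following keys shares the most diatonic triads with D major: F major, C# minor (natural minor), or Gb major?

Triads of D major: D (I), Em (ii), F#m (iii), G (IV), A (V), Bm (vi), C#dim (vii°).
F major shares 0: none.
C# minor (natural minor) shares 2: F#m, A.
Gb major shares 0: none.
The most common triads (2) are shared with C# minor.

C# minor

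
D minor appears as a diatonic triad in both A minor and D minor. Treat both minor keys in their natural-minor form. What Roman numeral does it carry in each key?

iv in A minor; i in D minor

The scale of A minor (natural minor) is A B C D E F G; D is degree 4, and the triad built there (D-F-A) is minor, so it is iv.
The scale of D minor (natural minor) is D E F G A Bb C; D is degree 1, and the triad built there (D-F-A) is minor, so it is i.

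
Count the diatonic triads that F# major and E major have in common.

2

Diatonic triads of F# major: F# major (I), G# minor (ii), A# minor (iii), B major (IV), C# major (V), D# minor (vi), E# diminished (vii°).
Diatonic triads of E major: E major (I), F# minor (ii), G# minor (iii), A major (IV), B major (V), C# minor (vi), D# diminished (vii°).
Matching root and quality in both lists: G# minor, B major.
That gives 2 common triads.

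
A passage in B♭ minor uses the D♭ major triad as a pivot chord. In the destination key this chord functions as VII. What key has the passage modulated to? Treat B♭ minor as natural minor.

The numeral VII denotes a major triad on scale degree 7. With D♭ on degree 7, the tonic of the new key is E♭.
Degree 7 carries a major triad in natural-minor keys, so the destination is E♭ minor.
Check: the diatonic triads of E♭ minor (natural minor) are E♭m (i), Fdim (ii°), G♭ (III), A♭m (iv), B♭m (v), C♭ (VI), D♭ (VII) — D♭ major is indeed VII.

E♭ minor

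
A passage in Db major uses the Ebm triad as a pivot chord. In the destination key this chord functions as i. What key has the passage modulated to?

The numeral i denotes a minor triad on scale degree 1. With Eb on degree 1, the tonic of the new key is Eb.
Degree 1 carries a minor triad in minor keys, so the destination is Eb minor.
Check: the diatonic triads of Eb minor (natural minor) are Ebm (i), Fdim (ii°), Gb (III), Abm (iv), Bbm (v), Cb (VI), Db (VII) — Ebm is indeed i.

Eb minor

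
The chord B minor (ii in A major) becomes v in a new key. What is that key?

The numeral v denotes a minor triad on scale degree 5. With B on degree 5, the tonic of the new key is E.
Degree 5 carries a minor triad in natural-minor keys, so the destination is E minor.
Check: the diatonic triads of E minor (natural minor) are Em (i), F♯dim (ii°), G (III), Am (iv), Bm (v), C (VI), D (VII) — B minor is indeed v.

E minor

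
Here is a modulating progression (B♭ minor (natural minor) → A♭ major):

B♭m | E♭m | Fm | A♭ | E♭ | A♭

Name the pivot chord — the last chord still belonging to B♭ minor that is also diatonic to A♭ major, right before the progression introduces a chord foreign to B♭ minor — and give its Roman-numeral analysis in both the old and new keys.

A♭ — VII in B♭ minor, I in A♭ major

Chords diatonic to B♭ minor: B♭m, Cdim, D♭, E♭m, Fm, G♭, A♭.
Reading the progression, the first chord not in that set is E♭, so the modulation leaves B♭ minor there.
The chord immediately before E♭ is A♭, which is diatonic to both keys: VII in B♭ minor and I in A♭ major.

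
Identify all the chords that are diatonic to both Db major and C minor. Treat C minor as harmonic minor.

Triads in Db major: Db (I), Ebm (ii), Fm (iii), Gb (IV), Ab (V), Bbm (vi), Cdim (vii°).
Triads in C minor (harmonic minor): Cm (i), Ddim (ii°), Ebaug (III+), Fm (iv), G (V), Ab (VI), Bdim (vii°).
Shared triads with their functions: Fm (iii in Db major, iv in C minor); Ab (V in Db major, VI in C minor).

Fm, Ab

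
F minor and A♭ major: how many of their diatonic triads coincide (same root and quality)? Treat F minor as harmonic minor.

4

Diatonic triads of F minor (harmonic minor): F minor (i), G diminished (ii°), A♭ augmented (III+), B♭ minor (iv), C major (V), D♭ major (VI), E diminished (vii°).
Diatonic triads of A♭ major: A♭ major (I), B♭ minor (ii), C minor (iii), D♭ major (IV), E♭ major (V), F minor (vi), G diminished (vii°).
Matching root and quality in both lists: F minor, G diminished, B♭ minor, D♭ major.
That gives 4 common triads.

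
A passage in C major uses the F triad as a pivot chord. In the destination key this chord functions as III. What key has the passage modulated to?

The numeral III denotes a major triad on scale degree 3. With F on degree 3, the tonic of the new key is D.
Degree 3 carries a major triad in natural-minor keys, so the destination is D minor.
Check: the diatonic triads of D minor (natural minor) are Dm (i), Edim (ii°), F (III), Gm (iv), Am (v), Bb (VI), C (VII) — F is indeed III.

D minor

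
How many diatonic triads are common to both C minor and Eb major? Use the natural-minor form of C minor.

7

Diatonic triads of C minor (natural minor): Cm (i), Ddim (ii°), Eb (III), Fm (iv), Gm (v), Ab (VI), Bb (VII).
Diatonic triads of Eb major: Eb (I), Fm (ii), Gm (iii), Ab (IV), Bb (V), Cm (vi), Ddim (vii°).
Matching root and quality in both lists: Cm, Ddim, Eb, Fm, Gm, Ab, Bb.
That gives 7 common triads.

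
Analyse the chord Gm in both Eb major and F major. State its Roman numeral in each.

The scale of Eb major is Eb F G Ab Bb C D; G is degree 3, and the triad built there (G-Bb-D) is minor, so it is iii.
The scale of F major is F G A Bb C D E; G is degree 2, and the triad built there (G-Bb-D) is minor, so it is ii.

iii in Eb major; ii in F major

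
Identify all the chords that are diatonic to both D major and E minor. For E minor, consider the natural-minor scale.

Triads in D major: D major (I), E minor (ii), F# minor (iii), G major (IV), A major (V), B minor (vi), C# diminished (vii°).
Triads in E minor (natural minor): E minor (i), F# diminished (ii°), G major (III), A minor (iv), B minor (v), C major (VI), D major (VII).
Shared triads with their functions: D major (I in D major, VII in E minor); E minor (ii in D major, i in E minor); G major (IV in D major, III in E minor); B minor (vi in D major, v in E minor).

D, Em, G, Bm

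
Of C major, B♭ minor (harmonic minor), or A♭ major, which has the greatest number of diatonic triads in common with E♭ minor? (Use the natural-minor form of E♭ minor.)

B♭ minor

Triads of E♭ minor (natural minor): E♭ minor (i), F diminished (ii°), G♭ major (III), A♭ minor (iv), B♭ minor (v), C♭ major (VI), D♭ major (VII).
C major shares 0: none.
B♭ minor (harmonic minor) shares 3: E♭m, G♭, B♭m.
A♭ major shares 2: B♭m, D♭.
The most common triads (3) are shared with B♭ minor.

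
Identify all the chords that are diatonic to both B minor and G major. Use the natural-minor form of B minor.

Triads in B minor (natural minor): B minor (i), C♯ diminished (ii°), D major (III), E minor (iv), F♯ minor (v), G major (VI), A major (VII).
Triads in G major: G major (I), A minor (ii), B minor (iii), C major (IV), D major (V), E minor (vi), F♯ diminished (vii°).
Shared triads with their functions: B minor (i in B minor, iii in G major); D major (III in B minor, V in G major); E minor (iv in B minor, vi in G major); G major (VI in B minor, I in G major).

Bm, D, Em, G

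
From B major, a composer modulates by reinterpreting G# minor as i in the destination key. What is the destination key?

The numeral i denotes a minor triad on scale degree 1. With G# on degree 1, the tonic of the new key is G#.
Degree 1 carries a minor triad in minor keys, so the destination is G# minor.
Check: the diatonic triads of G# minor (natural minor) are G#m (i), A#dim (ii°), B (III), C#m (iv), D#m (v), E (VI), F# (VII) — G# minor is indeed i.

G# minor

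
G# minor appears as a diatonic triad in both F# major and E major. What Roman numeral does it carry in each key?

ii in F# major; iii in E major

The scale of F# major is F# G# A# B C# D# E#; G# is degree 2, and the triad built there (G#-B-D#) is minor, so it is ii.
The scale of E major is E F# G# A B C# D#; G# is degree 3, and the triad built there (G#-B-D#) is minor, so it is iii.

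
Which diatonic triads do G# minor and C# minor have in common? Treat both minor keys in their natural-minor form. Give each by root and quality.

G#m, B, C#m, E

Triads in G# minor (natural minor): G#m (i), A#dim (ii°), B (III), C#m (iv), D#m (v), E (VI), F# (VII).
Triads in C# minor (natural minor): C#m (i), D#dim (ii°), E (III), F#m (iv), G#m (v), A (VI), B (VII).
Shared triads with their functions: G#m (i in G# minor, v in C# minor); B (III in G# minor, VII in C# minor); C#m (iv in G# minor, i in C# minor); E (VI in G# minor, III in C# minor).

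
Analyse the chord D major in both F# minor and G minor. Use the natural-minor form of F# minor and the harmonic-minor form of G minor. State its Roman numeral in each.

The scale of F# minor (natural minor) is F# G# A B C# D E; D is degree 6, and the triad built there (D-F#-A) is major, so it is VI.
The scale of G minor (harmonic minor) is G A Bb C D Eb F#; D is degree 5, and the triad built there (D-F#-A) is major, so it is V.

VI in F# minor; V in G minor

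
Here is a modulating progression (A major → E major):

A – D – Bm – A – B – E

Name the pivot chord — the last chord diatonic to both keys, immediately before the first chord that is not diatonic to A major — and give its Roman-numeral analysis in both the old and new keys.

A — I in A major, IV in E major

Chords diatonic to A major: A, Bm, C#m, D, E, F#m, G#dim.
Reading the progression, the first chord not in that set is B, so the modulation leaves A major there.
The chord immediately before B is A, which is diatonic to both keys: I in A major and IV in E major.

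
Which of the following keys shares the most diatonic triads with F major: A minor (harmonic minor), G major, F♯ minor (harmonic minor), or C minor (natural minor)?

Triads of F major: F (I), Gm (ii), Am (iii), B♭ (IV), C (V), Dm (vi), Edim (vii°).
A minor (harmonic minor) shares 3: F, Am, Dm.
G major shares 2: Am, C.
F♯ minor (harmonic minor) shares 0: none.
C minor (natural minor) shares 2: Gm, B♭.
The most common triads (3) are shared with A minor.

A minor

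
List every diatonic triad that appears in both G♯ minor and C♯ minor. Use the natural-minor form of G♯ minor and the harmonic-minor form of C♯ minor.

Triads in G♯ minor (natural minor): G♯m (i), A♯dim (ii°), B (III), C♯m (iv), D♯m (v), E (VI), F♯ (VII).
Triads in C♯ minor (harmonic minor): C♯m (i), D♯dim (ii°), Eaug (III+), F♯m (iv), G♯ (V), A (VI), B♯dim (vii°).
Shared triads with their functions: C♯m (iv in G♯ minor, i in C♯ minor).

C♯m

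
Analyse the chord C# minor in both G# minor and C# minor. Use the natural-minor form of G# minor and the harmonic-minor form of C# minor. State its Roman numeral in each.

The scale of G# minor (natural minor) is G# A# B C# D# E F#; C# is degree 4, and the triad built there (C#-E-G#) is minor, so it is iv.
The scale of C# minor (harmonic minor) is C# D# E F# G# A B#; C# is degree 1, and the triad built there (C#-E-G#) is minor, so it is i.

iv in G# minor; i in C# minor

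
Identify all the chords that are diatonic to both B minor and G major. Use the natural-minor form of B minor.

Triads in B minor (natural minor): Bm (i), C#dim (ii°), D (III), Em (iv), F#m (v), G (VI), A (VII).
Triads in G major: G (I), Am (ii), Bm (iii), C (IV), D (V), Em (vi), F#dim (vii°).
Shared triads with their functions: Bm (i in B minor, iii in G major); D (III in B minor, V in G major); Em (iv in B minor, vi in G major); G (VI in B minor, I in G major).

Bm, D, Em, G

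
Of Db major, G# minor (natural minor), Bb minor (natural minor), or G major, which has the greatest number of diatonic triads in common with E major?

Triads of E major: E major (I), F# minor (ii), G# minor (iii), A major (IV), B major (V), C# minor (vi), D# diminished (vii°).
Db major shares 0: none.
G# minor (natural minor) shares 4: E, G#m, B, C#m.
Bb minor (natural minor) shares 0: none.
G major shares 0: none.
The most common triads (4) are shared with G# minor.

G# minor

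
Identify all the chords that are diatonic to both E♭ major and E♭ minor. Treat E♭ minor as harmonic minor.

Triads in E♭ major: E♭ major (I), F minor (ii), G minor (iii), A♭ major (IV), B♭ major (V), C minor (vi), D diminished (vii°).
Triads in E♭ minor (harmonic minor): E♭ minor (i), F diminished (ii°), G♭ augmented (III+), A♭ minor (iv), B♭ major (V), C♭ major (VI), D diminished (vii°).
Shared triads with their functions: B♭ major (V in E♭ major, V in E♭ minor); D diminished (vii° in E♭ major, vii° in E♭ minor).

B♭, Ddim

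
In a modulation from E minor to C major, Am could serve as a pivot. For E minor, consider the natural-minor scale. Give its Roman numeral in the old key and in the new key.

The scale of E minor (natural minor) is E F# G A B C D; A is degree 4, and the triad built there (A-C-E) is minor, so it is iv.
The scale of C major is C D E F G A B; A is degree 6, and the triad built there (A-C-E) is minor, so it is vi.

iv in E minor; vi in C major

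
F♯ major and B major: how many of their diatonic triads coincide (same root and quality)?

Diatonic triads of F♯ major: F♯ (I), G♯m (ii), A♯m (iii), B (IV), C♯ (V), D♯m (vi), E♯dim (vii°).
Diatonic triads of B major: B (I), C♯m (ii), D♯m (iii), E (IV), F♯ (V), G♯m (vi), A♯dim (vii°).
Matching root and quality in both lists: F♯, G♯m, B, D♯m.
That gives 4 common triads.

4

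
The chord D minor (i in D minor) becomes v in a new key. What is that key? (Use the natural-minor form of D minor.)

The numeral v denotes a minor triad on scale degree 5. With D on degree 5, the tonic of the new key is G.
Degree 5 carries a minor triad in natural-minor keys, so the destination is G minor.
Check: the diatonic triads of G minor (natural minor) are Gm (i), Adim (ii°), Bb (III), Cm (iv), Dm (v), Eb (VI), F (VII) — D minor is indeed v.

G minor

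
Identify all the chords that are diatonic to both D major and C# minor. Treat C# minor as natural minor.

Triads in D major: D (I), Em (ii), F#m (iii), G (IV), A (V), Bm (vi), C#dim (vii°).
Triads in C# minor (natural minor): C#m (i), D#dim (ii°), E (III), F#m (iv), G#m (v), A (VI), B (VII).
Shared triads with their functions: F#m (iii in D major, iv in C# minor); A (V in D major, VI in C# minor).

F#m, A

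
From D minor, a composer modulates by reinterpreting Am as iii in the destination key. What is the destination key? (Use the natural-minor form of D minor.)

The numeral iii denotes a minor triad on scale degree 3. With A on degree 3, the tonic of the new key is F.
Degree 3 carries a minor triad in major keys, so the destination is F major.
Check: the diatonic triads of F major are F (I), Gm (ii), Am (iii), B♭ (IV), C (V), Dm (vi), Edim (vii°) — Am is indeed iii.

F major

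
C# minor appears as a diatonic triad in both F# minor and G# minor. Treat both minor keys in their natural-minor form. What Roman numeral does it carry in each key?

The scale of F# minor (natural minor) is F# G# A B C# D E; C# is degree 5, and the triad built there (C#-E-G#) is minor, so it is v.
The scale of G# minor (natural minor) is G# A# B C# D# E F#; C# is degree 4, and the triad built there (C#-E-G#) is minor, so it is iv.

v in F# minor; iv in G# minor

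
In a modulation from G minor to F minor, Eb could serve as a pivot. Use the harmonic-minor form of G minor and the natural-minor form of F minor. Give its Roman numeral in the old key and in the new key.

VI in G minor; VII in F minor

The scale of G minor (harmonic minor) is G A Bb C D Eb F#; Eb is degree 6, and the triad built there (Eb-G-Bb) is major, so it is VI.
The scale of F minor (natural minor) is F G Ab Bb C Db Eb; Eb is degree 7, and the triad built there (Eb-G-Bb) is major, so it is VII.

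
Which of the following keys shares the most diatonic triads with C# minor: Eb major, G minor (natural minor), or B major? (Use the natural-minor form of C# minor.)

B major

Triads of C# minor (natural minor): C# minor (i), D# diminished (ii°), E major (III), F# minor (iv), G# minor (v), A major (VI), B major (VII).
Eb major shares 0: none.
G minor (natural minor) shares 0: none.
B major shares 4: C#m, E, G#m, B.
The most common triads (4) are shared with B major.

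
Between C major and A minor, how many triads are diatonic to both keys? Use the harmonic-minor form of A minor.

4

Diatonic triads of C major: C (I), Dm (ii), Em (iii), F (IV), G (V), Am (vi), Bdim (vii°).
Diatonic triads of A minor (harmonic minor): Am (i), Bdim (ii°), Caug (III+), Dm (iv), E (V), F (VI), G#dim (vii°).
Matching root and quality in both lists: Dm, F, Am, Bdim.
That gives 4 common triads.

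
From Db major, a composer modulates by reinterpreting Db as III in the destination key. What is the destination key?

Bb minor

The numeral III denotes a major triad on scale degree 3. With Db on degree 3, the tonic of the new key is Bb.
Degree 3 carries a major triad in natural-minor keys, so the destination is Bb minor.
Check: the diatonic triads of Bb minor (natural minor) are Bbm (i), Cdim (ii°), Db (III), Ebm (iv), Fm (v), Gb (VI), Ab (VII) — Db is indeed III.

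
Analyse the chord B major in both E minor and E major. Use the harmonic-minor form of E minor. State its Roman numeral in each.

The scale of E minor (harmonic minor) is E F♯ G A B C D♯; B is degree 5, and the triad built there (B-D♯-F♯) is major, so it is V.
The scale of E major is E F♯ G♯ A B C♯ D♯; B is degree 5, and the triad built there (B-D♯-F♯) is major, so it is V.

V in E minor; V in E major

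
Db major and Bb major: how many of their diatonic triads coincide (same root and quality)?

Diatonic triads of Db major: Db (I), Ebm (ii), Fm (iii), Gb (IV), Ab (V), Bbm (vi), Cdim (vii°).
Diatonic triads of Bb major: Bb (I), Cm (ii), Dm (iii), Eb (IV), F (V), Gm (vi), Adim (vii°).
No triad has the same root and quality in both keys.

0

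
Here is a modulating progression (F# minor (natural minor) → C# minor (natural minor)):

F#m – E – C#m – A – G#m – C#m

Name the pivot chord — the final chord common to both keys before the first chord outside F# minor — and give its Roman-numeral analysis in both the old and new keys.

Chords diatonic to F# minor: F#m, G#dim, A, Bm, C#m, D, E.
Reading the progression, the first chord not in that set is G#m, so the modulation leaves F# minor there.
The chord immediately before G#m is A, which is diatonic to both keys: III in F# minor and VI in C# minor.

A — III in F# minor, VI in C# minor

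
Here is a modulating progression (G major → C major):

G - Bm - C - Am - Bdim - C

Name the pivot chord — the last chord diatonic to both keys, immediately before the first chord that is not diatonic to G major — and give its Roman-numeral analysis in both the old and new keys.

Chords diatonic to G major: G, Am, Bm, C, D, Em, F#dim.
Reading the progression, the first chord not in that set is Bdim, so the modulation leaves G major there.
The chord immediately before Bdim is Am, which is diatonic to both keys: ii in G major and vi in C major.

Am — ii in G major, vi in C major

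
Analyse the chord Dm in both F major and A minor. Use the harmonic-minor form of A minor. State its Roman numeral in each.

vi in F major; iv in A minor

The scale of F major is F G A Bb C D E; D is degree 6, and the triad built there (D-F-A) is minor, so it is vi.
The scale of A minor (harmonic minor) is A B C D E F G#; D is degree 4, and the triad built there (D-F-A) is minor, so it is iv.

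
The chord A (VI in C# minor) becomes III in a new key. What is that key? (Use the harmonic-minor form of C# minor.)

F# minor

The numeral III denotes a major triad on scale degree 3. With A on degree 3, the tonic of the new key is F#.
Degree 3 carries a major triad in natural-minor keys, so the destination is F# minor.
Check: the diatonic triads of F# minor (natural minor) are F#m (i), G#dim (ii°), A (III), Bm (iv), C#m (v), D (VI), E (VII) — A is indeed III.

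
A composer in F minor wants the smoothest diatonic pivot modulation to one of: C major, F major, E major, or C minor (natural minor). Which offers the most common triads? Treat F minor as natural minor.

Triads of F minor (natural minor): F minor (i), G diminished (ii°), Ab major (III), Bb minor (iv), C minor (v), Db major (VI), Eb major (VII).
C major shares 0: none.
F major shares 0: none.
E major shares 0: none.
C minor (natural minor) shares 4: Fm, Ab, Cm, Eb.
The most common triads (4) are shared with C minor.

C minor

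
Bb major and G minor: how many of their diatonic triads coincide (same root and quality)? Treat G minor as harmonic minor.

4

Diatonic triads of Bb major: Bb (I), Cm (ii), Dm (iii), Eb (IV), F (V), Gm (vi), Adim (vii°).
Diatonic triads of G minor (harmonic minor): Gm (i), Adim (ii°), Bbaug (III+), Cm (iv), D (V), Eb (VI), F#dim (vii°).
Matching root and quality in both lists: Cm, Eb, Gm, Adim.
That gives 4 common triads.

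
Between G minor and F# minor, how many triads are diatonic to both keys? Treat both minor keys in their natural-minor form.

Diatonic triads of G minor (natural minor): Gm (i), Adim (ii°), Bb (III), Cm (iv), Dm (v), Eb (VI), F (VII).
Diatonic triads of F# minor (natural minor): F#m (i), G#dim (ii°), A (III), Bm (iv), C#m (v), D (VI), E (VII).
No triad has the same root and quality in both keys.

0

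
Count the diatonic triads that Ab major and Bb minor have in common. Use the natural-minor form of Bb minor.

4

Diatonic triads of Ab major: Ab (I), Bbm (ii), Cm (iii), Db (IV), Eb (V), Fm (vi), Gdim (vii°).
Diatonic triads of Bb minor (natural minor): Bbm (i), Cdim (ii°), Db (III), Ebm (iv), Fm (v), Gb (VI), Ab (VII).
Matching root and quality in both lists: Ab, Bbm, Db, Fm.
That gives 4 common triads.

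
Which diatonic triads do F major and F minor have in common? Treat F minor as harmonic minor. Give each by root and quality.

C, Edim

Triads in F major: F (I), Gm (ii), Am (iii), Bb (IV), C (V), Dm (vi), Edim (vii°).
Triads in F minor (harmonic minor): Fm (i), Gdim (ii°), Abaug (III+), Bbm (iv), C (V), Db (VI), Edim (vii°).
Shared triads with their functions: C (V in F major, V in F minor); Edim (vii° in F major, vii° in F minor).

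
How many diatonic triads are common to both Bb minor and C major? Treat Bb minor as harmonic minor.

1

Diatonic triads of Bb minor (harmonic minor): Bbm (i), Cdim (ii°), Dbaug (III+), Ebm (iv), F (V), Gb (VI), Adim (vii°).
Diatonic triads of C major: C (I), Dm (ii), Em (iii), F (IV), G (V), Am (vi), Bdim (vii°).
Matching root and quality in both lists: F.
That gives 1 common triad.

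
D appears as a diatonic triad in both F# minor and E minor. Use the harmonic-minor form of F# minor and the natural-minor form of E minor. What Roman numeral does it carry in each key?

VI in F# minor; VII in E minor

The scale of F# minor (harmonic minor) is F# G# A B C# D E#; D is degree 6, and the triad built there (D-F#-A) is major, so it is VI.
The scale of E minor (natural minor) is E F# G A B C D; D is degree 7, and the triad built there (D-F#-A) is major, so it is VII.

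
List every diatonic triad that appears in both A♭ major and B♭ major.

Triads in A♭ major: A♭ (I), B♭m (ii), Cm (iii), D♭ (IV), E♭ (V), Fm (vi), Gdim (vii°).
Triads in B♭ major: B♭ (I), Cm (ii), Dm (iii), E♭ (IV), F (V), Gm (vi), Adim (vii°).
Shared triads with their functions: Cm (iii in A♭ major, ii in B♭ major); E♭ (V in A♭ major, IV in B♭ major).

Cm, E♭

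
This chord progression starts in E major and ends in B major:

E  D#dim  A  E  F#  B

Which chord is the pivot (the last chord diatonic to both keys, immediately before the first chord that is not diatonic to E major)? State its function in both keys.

Chords diatonic to E major: E, F#m, G#m, A, B, C#m, D#dim.
Reading the progression, the first chord not in that set is F#, so the modulation leaves E major there.
The chord immediately before F# is E, which is diatonic to both keys: I in E major and IV in B major.

E — I in E major, IV in B major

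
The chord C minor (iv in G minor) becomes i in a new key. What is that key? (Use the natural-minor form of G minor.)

C minor

The numeral i denotes a minor triad on scale degree 1. With C on degree 1, the tonic of the new key is C.
Degree 1 carries a minor triad in minor keys, so the destination is C minor.
Check: the diatonic triads of C minor (natural minor) are Cm (i), Ddim (ii°), Eb (III), Fm (iv), Gm (v), Ab (VI), Bb (VII) — C minor is indeed i.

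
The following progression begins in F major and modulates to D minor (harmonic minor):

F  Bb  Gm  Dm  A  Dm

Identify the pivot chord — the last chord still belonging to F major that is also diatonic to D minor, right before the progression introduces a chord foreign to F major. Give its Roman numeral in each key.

Chords diatonic to F major: F, Gm, Am, Bb, C, Dm, Edim.
Reading the progression, the first chord not in that set is A, so the modulation leaves F major there.
The chord immediately before A is Dm, which is diatonic to both keys: vi in F major and i in D minor.

Dm — vi in F major, i in D minor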